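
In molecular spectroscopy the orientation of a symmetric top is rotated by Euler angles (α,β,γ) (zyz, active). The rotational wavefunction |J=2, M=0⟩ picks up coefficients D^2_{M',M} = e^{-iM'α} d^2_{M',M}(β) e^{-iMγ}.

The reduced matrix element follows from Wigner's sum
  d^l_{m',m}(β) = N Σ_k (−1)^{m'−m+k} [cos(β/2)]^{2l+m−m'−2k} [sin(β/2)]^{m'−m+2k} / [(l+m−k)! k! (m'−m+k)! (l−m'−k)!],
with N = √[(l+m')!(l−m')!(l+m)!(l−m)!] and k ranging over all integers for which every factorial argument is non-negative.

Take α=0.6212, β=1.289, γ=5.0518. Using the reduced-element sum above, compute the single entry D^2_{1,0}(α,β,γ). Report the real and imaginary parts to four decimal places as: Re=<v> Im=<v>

D^2_{1,0}(0.6212,1.289,5.0518) = e^{-i·1·0.6212}·d^2_{1,0}(1.289)·e^{-i·0·5.0518}. Compute d first:
With c≡cos(β/2)=0.799400 and s≡sin(β/2)=0.600799, N=[6·1·2·2]^{1/2}=4.898979
k∈{0,1} keeps every argument non-negative
  k=0: (−1)^1·4.8990/(2)·0.7994^3·0.6008^1 = -0.751792
  k=1: (−1)^2·4.8990/(2)·0.7994^1·0.6008^3 = +0.424646
d^2_{1,0}(1.289) = -0.751792 +0.424646 = -0.327146
Attach z-rotation phases: D = e^{-i(1)(0.6212)}·(-0.327146)·e^{-i(0)(5.0518)} = -0.266029+0.190403i

Re=-0.2660 Im=0.1904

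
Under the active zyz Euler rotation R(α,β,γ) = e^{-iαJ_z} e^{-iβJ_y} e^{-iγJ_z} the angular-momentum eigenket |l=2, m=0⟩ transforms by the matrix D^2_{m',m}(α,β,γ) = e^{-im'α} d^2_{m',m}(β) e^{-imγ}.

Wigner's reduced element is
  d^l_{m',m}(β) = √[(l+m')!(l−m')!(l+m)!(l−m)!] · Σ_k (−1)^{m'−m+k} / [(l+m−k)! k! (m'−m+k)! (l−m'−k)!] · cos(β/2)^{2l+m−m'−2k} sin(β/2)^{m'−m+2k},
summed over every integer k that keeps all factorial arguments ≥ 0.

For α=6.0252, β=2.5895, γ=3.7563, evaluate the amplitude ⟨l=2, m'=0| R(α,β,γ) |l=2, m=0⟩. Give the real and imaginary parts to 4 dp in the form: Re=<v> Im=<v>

Split into d^2_{0,0}(β=2.5895) × two z-phases.
c=cos(2.5895/2)=0.272554, s=sin(2.5895/2)=0.962141; N=√[2·2·2·2]=4.000000
Admissible k: 0..2 (factorial args all ≥0)
  k=0: (−1)^0·4.0000/(4)·0.2726^4·0.9621^0 = +0.005518
  k=1: (−1)^1·4.0000/(1)·0.2726^2·0.9621^2 = -0.275069
  k=2: (−1)^2·4.0000/(4)·0.2726^0·0.9621^4 = +0.856947
d^2_{0,0}(2.5895) = +0.005518 -0.275069 +0.856947 = +0.587397
Attach z-rotation phases: D = e^{-i(0)(6.0252)}·(+0.587397)·e^{-i(0)(3.7563)} = +0.587397+0.000000i

Re=0.5874 Im=0.0000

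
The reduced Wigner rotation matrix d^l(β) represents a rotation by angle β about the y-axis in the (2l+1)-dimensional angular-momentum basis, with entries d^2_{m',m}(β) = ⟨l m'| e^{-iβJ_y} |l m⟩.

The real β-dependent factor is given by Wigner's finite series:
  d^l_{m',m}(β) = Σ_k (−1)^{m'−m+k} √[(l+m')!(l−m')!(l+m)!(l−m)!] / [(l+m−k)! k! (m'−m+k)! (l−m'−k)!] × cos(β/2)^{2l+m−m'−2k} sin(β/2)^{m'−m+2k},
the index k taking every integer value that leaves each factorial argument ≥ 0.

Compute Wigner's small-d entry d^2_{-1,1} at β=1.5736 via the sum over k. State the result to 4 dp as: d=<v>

d^2_{-1,1}(β=1.5736) via Wigner's sum:
With c≡cos(β/2)=0.706115 and s≡sin(β/2)=0.708097, N=[1·6·6·1]^{1/2}=6.000000
The bounds max(0,m−m')=2 and min(l+m,l−m')=3 give 2 terms
  k=2: (−1)^0·6.0000/(2)·0.7061^2·0.7081^2 = +0.749994
  k=3: (−1)^1·6.0000/(6)·0.7061^0·0.7081^4 = -0.251404
d^2_{-1,1}(1.5736) = +0.749994 -0.251404 = +0.498590

d=0.4986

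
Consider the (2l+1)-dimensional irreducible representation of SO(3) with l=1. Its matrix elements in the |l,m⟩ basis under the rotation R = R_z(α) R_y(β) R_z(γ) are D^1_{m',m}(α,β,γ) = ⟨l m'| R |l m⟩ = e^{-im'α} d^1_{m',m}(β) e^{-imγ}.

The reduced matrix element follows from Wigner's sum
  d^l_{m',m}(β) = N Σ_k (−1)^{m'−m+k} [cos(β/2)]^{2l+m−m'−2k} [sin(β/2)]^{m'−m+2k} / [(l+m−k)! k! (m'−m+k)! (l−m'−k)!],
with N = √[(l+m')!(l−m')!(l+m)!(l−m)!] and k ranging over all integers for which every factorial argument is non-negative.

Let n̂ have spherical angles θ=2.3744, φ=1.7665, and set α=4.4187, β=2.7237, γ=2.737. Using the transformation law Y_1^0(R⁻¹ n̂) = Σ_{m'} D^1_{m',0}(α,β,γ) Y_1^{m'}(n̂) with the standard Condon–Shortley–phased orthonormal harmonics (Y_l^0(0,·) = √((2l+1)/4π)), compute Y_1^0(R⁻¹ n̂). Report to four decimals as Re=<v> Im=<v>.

Re=0.2000 Im=0.0000

Need the full column D^1_{m',0} for m'=−1..1 at α=4.4187, β=2.7237, γ=2.737.
cos(β/2)=0.207429, sin(β/2)=0.978250
d^1_{-1,0}: single k=1 term ⇒ +0.286969;  D = -0.083073-0.274682i
d^1_{0,0}: k∈[0..1] ⇒ +0.043027 -0.956973 = -0.913946;  D = -0.913946+0.000000i
d^1_{1,0}: single k=0 term ⇒ -0.286969;  D = +0.083073-0.274682i
Y_1^{m'}(θ=2.3744,φ=1.7665) and Σ D·Y over m':
  (-0.0831-0.2747i)·(-0.0466-0.2352i)  (-0.9139+0.0000i)·(-0.3517+0.0000i)  (+0.0831-0.2747i)·(+0.0466-0.2352i)
Y_1^0(R⁻¹ n̂) = +0.199977+0.000000i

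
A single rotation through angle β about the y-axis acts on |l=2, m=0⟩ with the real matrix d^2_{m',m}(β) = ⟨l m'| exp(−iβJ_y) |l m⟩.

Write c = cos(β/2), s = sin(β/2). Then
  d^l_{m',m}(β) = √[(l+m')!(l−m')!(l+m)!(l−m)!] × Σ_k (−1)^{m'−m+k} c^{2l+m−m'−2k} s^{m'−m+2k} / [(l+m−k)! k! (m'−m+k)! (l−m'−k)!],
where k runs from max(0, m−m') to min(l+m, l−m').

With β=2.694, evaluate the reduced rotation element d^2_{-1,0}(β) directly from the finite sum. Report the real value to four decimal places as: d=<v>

d=-0.4778

d^2_{-1,0}(β=2.694) via Wigner's sum:
c=cos(2.694/2)=0.221933, s=sin(2.694/2)=0.975062; N=√[1·6·2·2]=4.898979
The bounds max(0,m−m')=1 and min(l+m,l−m')=2 give 2 terms
  k=1: (−1)^0·4.8990/(2)·0.2219^3·0.9751^1 = +0.026108
  k=2: (−1)^1·4.8990/(2)·0.2219^1·0.9751^3 = -0.503957
d^2_{-1,0}(2.694) = +0.026108 -0.503957 = -0.477850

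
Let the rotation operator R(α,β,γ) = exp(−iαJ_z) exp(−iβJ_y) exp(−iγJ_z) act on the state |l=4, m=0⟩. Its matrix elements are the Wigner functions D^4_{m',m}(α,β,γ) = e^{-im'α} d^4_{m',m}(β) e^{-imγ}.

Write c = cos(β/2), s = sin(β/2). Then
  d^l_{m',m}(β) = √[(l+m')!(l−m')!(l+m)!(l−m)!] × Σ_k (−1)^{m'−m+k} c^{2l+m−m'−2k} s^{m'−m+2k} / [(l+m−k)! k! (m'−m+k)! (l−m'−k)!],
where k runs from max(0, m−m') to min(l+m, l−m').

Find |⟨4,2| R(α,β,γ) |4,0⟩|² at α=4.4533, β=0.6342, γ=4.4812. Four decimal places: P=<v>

P=0.2417

D^4_{2,0}(4.4533,0.6342,4.4812) = e^{-i·2·4.4533}·d^4_{2,0}(0.6342)·e^{-i·0·4.4812}. Compute d first:
With c≡cos(β/2)=0.950144 and s≡sin(β/2)=0.311812, N=[720·2·24·24]^{1/2}=910.735966
k: max(0,(0)−(2))=0 … min(4+(0),4−(2))=2
  k=0: (−1)^2·910.7360/(96)·0.9501^6·0.3118^2 = +0.678647
  k=1: (−1)^3·910.7360/(36)·0.9501^4·0.3118^4 = -0.194904
  k=2: (−1)^4·910.7360/(96)·0.9501^2·0.3118^6 = +0.007872
d^4_{2,0}(0.6342) = +0.678647 -0.194904 +0.007872 = +0.491614
|D^4_{2,0}|² = |d^4_{2,0}(β)|² = (+0.491614)² = 0.241685 (the z-rotation phases have unit modulus)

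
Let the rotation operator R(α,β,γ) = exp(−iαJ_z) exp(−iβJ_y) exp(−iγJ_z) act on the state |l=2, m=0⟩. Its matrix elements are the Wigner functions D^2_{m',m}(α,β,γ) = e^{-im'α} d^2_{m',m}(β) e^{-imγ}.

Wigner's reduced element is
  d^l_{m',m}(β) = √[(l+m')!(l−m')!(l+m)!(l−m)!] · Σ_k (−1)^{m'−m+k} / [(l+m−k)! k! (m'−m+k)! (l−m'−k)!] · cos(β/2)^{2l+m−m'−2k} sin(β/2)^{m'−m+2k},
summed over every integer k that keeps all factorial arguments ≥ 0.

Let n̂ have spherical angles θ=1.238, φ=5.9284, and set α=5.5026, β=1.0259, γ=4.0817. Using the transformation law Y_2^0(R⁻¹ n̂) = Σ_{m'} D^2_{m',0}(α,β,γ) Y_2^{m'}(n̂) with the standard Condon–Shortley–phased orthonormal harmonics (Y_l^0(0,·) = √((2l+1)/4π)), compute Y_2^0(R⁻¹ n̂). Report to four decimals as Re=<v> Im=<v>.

Need the full column D^2_{m',0} for m'=−2..2 at α=5.5026, β=1.0259, γ=4.0817.
cos(β/2)=0.871301, sin(β/2)=0.490750
d^2_{-2,0}: single k=2 term ⇒ +0.447849;  D = +0.004311-0.447828i
d^2_{-1,0}: k∈[1..2] ⇒ +0.795133 -0.252246 = +0.542887;  D = +0.385722-0.382027i
d^2_{0,0}: k∈[0..2] ⇒ +0.576331 -0.731335 +0.058002 = -0.097002;  D = -0.097002+0.000000i
d^2_{1,0}: k∈[0..1] ⇒ -0.795133 +0.252246 = -0.542887;  D = -0.385722-0.382027i
d^2_{2,0}: single k=0 term ⇒ +0.447849;  D = +0.004311+0.447828i
Y_2^{m'}(θ=1.238,φ=5.9284) and Σ D·Y over m':
  (+0.0043-0.4478i)·(+0.2618+0.2248i)  (+0.3857-0.3820i)·(+0.2237+0.0829i)  (-0.0970+0.0000i)·(-0.2144+0.0000i)  (-0.3857-0.3820i)·(-0.2237+0.0829i)  (+0.0043+0.4478i)·(+0.2618-0.2248i)
Y_2^0(R⁻¹ n̂) = +0.460269+0.000000i

Re=0.4603 Im=0.0000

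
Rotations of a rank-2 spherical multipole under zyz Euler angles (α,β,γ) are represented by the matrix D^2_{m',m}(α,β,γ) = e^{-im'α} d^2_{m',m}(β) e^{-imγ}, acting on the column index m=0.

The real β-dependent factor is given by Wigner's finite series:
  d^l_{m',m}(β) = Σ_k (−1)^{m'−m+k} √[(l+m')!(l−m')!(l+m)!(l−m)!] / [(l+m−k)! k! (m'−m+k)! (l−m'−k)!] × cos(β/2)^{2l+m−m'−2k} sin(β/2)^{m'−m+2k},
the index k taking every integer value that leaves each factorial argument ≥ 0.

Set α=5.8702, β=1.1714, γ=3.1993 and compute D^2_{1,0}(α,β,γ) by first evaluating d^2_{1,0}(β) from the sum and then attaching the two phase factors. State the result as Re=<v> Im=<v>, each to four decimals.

First d^2_{1,0}(β=1.1714), then the phase factors e^{-i(1)α} and e^{-i(0)γ}:
With c≡cos(β/2)=0.833325 and s≡sin(β/2)=0.552783, N=[6·1·2·2]^{1/2}=4.898979
Admissible k: 0..1 (factorial args all ≥0)
  k=0: (−1)^1·4.8990/(2)·0.8333^3·0.5528^1 = -0.783563
  k=1: (−1)^2·4.8990/(2)·0.8333^1·0.5528^3 = +0.344789
d^2_{1,0}(1.1714) = -0.783563 +0.344789 = -0.438774
Attach z-rotation phases: D = e^{-i(1)(5.8702)}·(-0.438774)·e^{-i(0)(3.1993)} = -0.401885-0.176100i

Re=-0.4019 Im=-0.1761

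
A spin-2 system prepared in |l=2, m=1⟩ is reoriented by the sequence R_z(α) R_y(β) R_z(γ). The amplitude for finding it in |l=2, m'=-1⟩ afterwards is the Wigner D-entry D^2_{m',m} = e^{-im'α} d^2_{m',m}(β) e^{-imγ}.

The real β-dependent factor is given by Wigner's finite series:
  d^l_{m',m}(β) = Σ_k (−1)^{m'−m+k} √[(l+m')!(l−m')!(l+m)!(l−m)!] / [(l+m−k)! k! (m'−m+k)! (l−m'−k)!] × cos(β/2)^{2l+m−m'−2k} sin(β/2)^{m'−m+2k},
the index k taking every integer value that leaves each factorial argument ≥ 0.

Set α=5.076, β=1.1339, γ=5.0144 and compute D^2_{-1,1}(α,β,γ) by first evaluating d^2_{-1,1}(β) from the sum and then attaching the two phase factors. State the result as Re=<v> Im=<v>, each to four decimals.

Re=0.5315 Im=0.0328

Split into d^2_{-1,1}(β=1.1339) × two z-phases.
c=cos(1.1339/2)=0.843543, s=sin(1.1339/2)=0.537062; N=√[1·6·6·1]=6.000000
k: max(0,(1)−(-1))=2 … min(2+(1),2−(-1))=3
  k=2: (−1)^0·6.0000/(2)·0.8435^2·0.5371^2 = +0.615721
  k=3: (−1)^1·6.0000/(6)·0.8435^0·0.5371^4 = -0.083195
d^2_{-1,1}(1.1339) = +0.615721 -0.083195 = +0.532526
Attach z-rotation phases: D = e^{-i(-1)(5.076)}·(+0.532526)·e^{-i(1)(5.0144)} = +0.531516+0.032783i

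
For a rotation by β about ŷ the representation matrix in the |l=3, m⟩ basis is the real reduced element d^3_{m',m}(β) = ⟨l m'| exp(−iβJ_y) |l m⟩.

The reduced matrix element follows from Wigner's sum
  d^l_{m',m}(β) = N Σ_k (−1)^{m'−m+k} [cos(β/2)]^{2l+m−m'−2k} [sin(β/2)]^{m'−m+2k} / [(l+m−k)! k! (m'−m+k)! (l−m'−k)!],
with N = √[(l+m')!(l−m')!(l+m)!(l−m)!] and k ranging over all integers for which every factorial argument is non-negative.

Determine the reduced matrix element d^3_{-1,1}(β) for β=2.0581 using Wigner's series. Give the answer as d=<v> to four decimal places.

d^3_{-1,1}(β=2.0581) via Wigner's sum:
c=cos(2.0581/2)=0.515633, s=sin(2.0581/2)=0.856810; N=√[2·24·24·2]=48.000000
k: max(0,(1)−(-1))=2 … min(3+(1),3−(-1))=4
  k=2: (−1)^0·48.0000/(8)·0.5156^4·0.8568^2 = +0.311374
  k=3: (−1)^1·48.0000/(6)·0.5156^2·0.8568^4 = -1.146327
  k=4: (−1)^2·48.0000/(48)·0.5156^0·0.8568^6 = +0.395645
d^3_{-1,1}(2.0581) = +0.311374 -1.146327 +0.395645 = -0.439308

d=-0.4393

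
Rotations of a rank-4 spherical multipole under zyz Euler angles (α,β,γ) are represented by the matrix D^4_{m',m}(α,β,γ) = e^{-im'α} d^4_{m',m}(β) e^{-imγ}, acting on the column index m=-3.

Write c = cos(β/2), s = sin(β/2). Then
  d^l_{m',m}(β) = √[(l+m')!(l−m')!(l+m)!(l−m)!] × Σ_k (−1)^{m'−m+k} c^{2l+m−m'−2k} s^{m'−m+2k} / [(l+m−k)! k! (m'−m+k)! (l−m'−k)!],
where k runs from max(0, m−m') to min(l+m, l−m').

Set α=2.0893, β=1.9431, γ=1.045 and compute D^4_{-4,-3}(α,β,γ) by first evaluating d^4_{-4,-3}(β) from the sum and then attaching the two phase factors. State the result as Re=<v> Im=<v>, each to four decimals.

Re=0.0202 Im=-0.0373

First d^4_{-4,-3}(β=1.9431), then the phase factors e^{-i(-4)α} and e^{-i(-3)γ}:
c=cos(1.9431/2)=0.564020, s=sin(1.9431/2)=0.825761; N=√[1·40320·1·5040]=14255.272709
k: max(0,(-3)−(-4))=1 … min(4+(-3),4−(-4))=1
  k=1: (−1)^0·14255.2727/(5040)·0.5640^7·0.8258^1 = +0.042409
d^4_{-4,-3}(1.9431) = +0.042409
Phases: e^{-i·(-4)·2.0893}=-0.482247+0.876035i, e^{-i·(-3)·1.045}=-0.999978+0.006593i ⇒ D=+0.020206-0.037286i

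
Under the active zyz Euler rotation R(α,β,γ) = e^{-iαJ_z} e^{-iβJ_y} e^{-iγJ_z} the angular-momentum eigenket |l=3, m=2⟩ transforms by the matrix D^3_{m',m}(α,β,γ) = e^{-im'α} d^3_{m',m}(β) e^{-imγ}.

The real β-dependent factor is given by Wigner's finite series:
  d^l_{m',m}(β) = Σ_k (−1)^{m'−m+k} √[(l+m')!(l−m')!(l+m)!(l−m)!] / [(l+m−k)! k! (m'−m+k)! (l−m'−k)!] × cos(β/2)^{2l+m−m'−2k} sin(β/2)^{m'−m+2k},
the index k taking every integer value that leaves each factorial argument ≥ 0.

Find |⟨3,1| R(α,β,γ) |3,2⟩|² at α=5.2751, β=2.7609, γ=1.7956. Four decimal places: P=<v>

P=0.0016

Split into d^3_{1,2}(β=2.7609) × two z-phases.
Half-angle: c=0.189199, s=0.981939. N=√(24·2·120·1)=75.894664
k: max(0,(2)−(1))=1 … min(3+(2),3−(1))=2
  k=1: (−1)^0·75.8947/(24)·0.1892^5·0.9819^1 = +0.000753
  k=2: (−1)^1·75.8947/(12)·0.1892^3·0.9819^3 = -0.040555
d^3_{1,2}(2.7609) = +0.000753 -0.040555 = -0.039802
|D^3_{1,2}|² = |d^3_{1,2}(β)|² = (-0.039802)² = 0.001584 (the z-rotation phases have unit modulus)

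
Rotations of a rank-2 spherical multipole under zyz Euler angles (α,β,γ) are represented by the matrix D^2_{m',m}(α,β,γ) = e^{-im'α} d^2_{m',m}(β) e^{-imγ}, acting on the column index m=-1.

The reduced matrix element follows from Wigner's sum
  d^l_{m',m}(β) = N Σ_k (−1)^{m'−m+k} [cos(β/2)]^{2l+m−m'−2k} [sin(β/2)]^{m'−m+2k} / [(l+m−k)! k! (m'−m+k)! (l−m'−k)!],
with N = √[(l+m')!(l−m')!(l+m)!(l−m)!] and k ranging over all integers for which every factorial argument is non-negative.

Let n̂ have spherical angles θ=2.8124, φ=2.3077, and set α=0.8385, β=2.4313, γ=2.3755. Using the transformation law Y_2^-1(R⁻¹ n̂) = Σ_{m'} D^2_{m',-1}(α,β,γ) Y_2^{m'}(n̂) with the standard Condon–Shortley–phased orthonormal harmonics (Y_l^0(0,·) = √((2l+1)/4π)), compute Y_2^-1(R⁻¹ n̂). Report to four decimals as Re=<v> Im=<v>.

Need the full column D^2_{m',-1} for m'=−2..2 at α=0.8385, β=2.4313, γ=2.3755.
cos(β/2)=0.347728, sin(β/2)=0.937596
d^2_{-2,-1}: single k=1 term ⇒ +0.078843;  D = -0.048333-0.062291i
d^2_{-1,-1}: k∈[0..1] ⇒ +0.014620 -0.318882 = -0.304262;  D = +0.303465+0.022012i
d^2_{0,-1}: k∈[0..1] ⇒ -0.096563 +0.702039 = +0.605477;  D = -0.436322+0.419792i
d^2_{1,-1}: k∈[0..1] ⇒ +0.318882 -0.772791 = -0.453909;  D = -0.015338-0.453650i
d^2_{2,-1}: single k=0 term ⇒ -0.573213;  D = -0.438971-0.368616i
Y_2^{m'}(θ=2.8124,φ=2.3077) and Σ D·Y over m':
  (-0.0483-0.0623i)·(-0.0039+0.0402i)  (+0.3035+0.0220i)·(+0.1588+0.1750i)  (-0.4363+0.4198i)·(+0.5319+0.0000i)  (-0.0153-0.4536i)·(-0.1588+0.1750i)  (-0.4390-0.3686i)·(-0.0039-0.0402i)
Y_2^-1(R⁻¹ n̂) = -0.116305+0.366639i

Re=-0.1163 Im=0.3666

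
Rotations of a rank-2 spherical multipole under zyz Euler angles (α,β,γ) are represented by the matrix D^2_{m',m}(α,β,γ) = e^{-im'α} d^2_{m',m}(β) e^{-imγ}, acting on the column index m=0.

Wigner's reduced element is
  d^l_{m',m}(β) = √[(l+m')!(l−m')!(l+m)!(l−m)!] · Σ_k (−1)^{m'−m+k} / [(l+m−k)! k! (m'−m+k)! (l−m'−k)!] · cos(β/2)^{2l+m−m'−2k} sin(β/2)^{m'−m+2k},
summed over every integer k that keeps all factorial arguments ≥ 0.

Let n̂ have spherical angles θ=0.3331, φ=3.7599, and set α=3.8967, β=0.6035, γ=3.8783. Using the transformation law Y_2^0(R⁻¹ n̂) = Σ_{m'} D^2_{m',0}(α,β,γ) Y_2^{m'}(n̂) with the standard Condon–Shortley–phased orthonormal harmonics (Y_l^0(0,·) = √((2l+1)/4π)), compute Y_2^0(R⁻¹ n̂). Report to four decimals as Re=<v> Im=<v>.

Need the full column D^2_{m',0} for m'=−2..2 at α=3.8967, β=0.6035, γ=3.8783.
cos(β/2)=0.954818, sin(β/2)=0.297192
d^2_{-2,0}: single k=2 term ⇒ +0.197238;  D = +0.011942+0.196876i
d^2_{-1,0}: k∈[1..2] ⇒ +0.633685 -0.061391 = +0.572294;  D = -0.416744-0.392232i
d^2_{0,0}: k∈[0..2] ⇒ +0.831155 -0.322088 +0.007801 = +0.516868;  D = +0.516868+0.000000i
d^2_{1,0}: k∈[0..1] ⇒ -0.633685 +0.061391 = -0.572294;  D = +0.416744-0.392232i
d^2_{2,0}: single k=0 term ⇒ +0.197238;  D = +0.011942-0.196876i
Y_2^{m'}(θ=0.3331,φ=3.7599) and Σ D·Y over m':
  (+0.0119+0.1969i)·(+0.0135-0.0390i)  (-0.4167-0.3922i)·(-0.1945+0.1384i)  (+0.5169+0.0000i)·(+0.5296+0.0000i)  (+0.4167-0.3922i)·(+0.1945+0.1384i)  (+0.0119-0.1969i)·(+0.0135+0.0390i)
Y_2^0(R⁻¹ n̂) = +0.560114+0.000000i

Re=0.5601 Im=0.0000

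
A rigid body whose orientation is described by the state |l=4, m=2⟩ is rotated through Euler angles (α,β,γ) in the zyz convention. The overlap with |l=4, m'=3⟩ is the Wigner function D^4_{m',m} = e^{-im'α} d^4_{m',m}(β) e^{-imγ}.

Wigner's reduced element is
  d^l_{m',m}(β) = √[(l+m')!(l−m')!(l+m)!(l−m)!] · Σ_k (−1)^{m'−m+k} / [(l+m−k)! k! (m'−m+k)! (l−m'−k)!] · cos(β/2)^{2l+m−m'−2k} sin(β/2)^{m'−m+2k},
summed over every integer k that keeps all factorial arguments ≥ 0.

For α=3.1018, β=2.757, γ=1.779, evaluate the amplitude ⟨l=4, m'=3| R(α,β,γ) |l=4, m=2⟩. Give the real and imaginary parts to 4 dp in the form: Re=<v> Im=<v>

Split into d^4_{3,2}(β=2.757) × two z-phases.
With c≡cos(β/2)=0.191113 and s≡sin(β/2)=0.981568, N=[5040·1·720·2]^{1/2}=2693.993318
The bounds max(0,m−m')=0 and min(l+m,l−m')=1 give 2 terms
  k=0: (−1)^1·2693.9933/(720)·0.1911^7·0.9816^1 = -0.000034
  k=1: (−1)^2·2693.9933/(240)·0.1911^5·0.9816^3 = +0.002706
d^4_{3,2}(2.757) = -0.000034 +0.002706 = +0.002672
D = (-0.992883-0.119095i)·(+0.002672)·(-0.914548+0.404477i) = +0.002555-0.000782i

Re=0.0026 Im=-0.0008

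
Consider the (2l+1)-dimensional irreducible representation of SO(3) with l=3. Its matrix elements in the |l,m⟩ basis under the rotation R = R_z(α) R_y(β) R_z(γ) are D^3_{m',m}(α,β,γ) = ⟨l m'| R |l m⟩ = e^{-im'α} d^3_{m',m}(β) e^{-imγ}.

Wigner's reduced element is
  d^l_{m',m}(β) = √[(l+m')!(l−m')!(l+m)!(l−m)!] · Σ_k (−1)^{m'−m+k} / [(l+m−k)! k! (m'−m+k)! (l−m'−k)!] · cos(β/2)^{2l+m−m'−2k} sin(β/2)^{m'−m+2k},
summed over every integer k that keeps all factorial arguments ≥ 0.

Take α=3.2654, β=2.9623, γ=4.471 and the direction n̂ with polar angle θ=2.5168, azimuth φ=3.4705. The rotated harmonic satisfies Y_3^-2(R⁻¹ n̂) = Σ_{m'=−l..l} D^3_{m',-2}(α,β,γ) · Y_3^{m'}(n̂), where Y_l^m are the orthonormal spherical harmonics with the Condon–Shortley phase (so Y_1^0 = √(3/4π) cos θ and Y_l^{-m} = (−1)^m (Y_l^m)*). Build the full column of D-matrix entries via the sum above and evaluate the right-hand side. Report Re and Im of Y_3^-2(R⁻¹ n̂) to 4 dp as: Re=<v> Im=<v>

Need the full column D^3_{m',-2} for m'=−3..3 at α=3.2654, β=2.9623, γ=4.471.
cos(β/2)=0.089526, sin(β/2)=0.995984
d^3_{-3,-2}: single k=1 term ⇒ +0.000014;  D = +0.000014-0.000002i
d^3_{-2,-2}: k∈[0..1] ⇒ +0.000001 -0.000319 = -0.000318;  D = +0.000309-0.000074i
d^3_{-1,-2}: k∈[0..1] ⇒ -0.000018 +0.004484 = +0.004466;  D = +0.004181-0.001569i
d^3_{0,-2}: k∈[0..1] ⇒ +0.000349 -0.043199 = -0.042850;  D = +0.037952-0.019893i
d^3_{1,-2}: k∈[0..1] ⇒ -0.004484 +0.277468 = +0.272985;  D = +0.224284-0.155619i
d^3_{2,-2}: k∈[0..1] ⇒ +0.039435 -0.976147 = -0.936712;  D = +0.697769-0.624939i
d^3_{3,-2}: single k=0 term ⇒ -0.214926;  D = -0.141168+0.162064i
Y_3^{m'}(θ=2.5168,φ=3.4705) and Σ D·Y over m':
  (+0.0000-0.0000i)·(-0.0460+0.0697i)  (+0.0003-0.0001i)·(-0.2244+0.1734i)  (+0.0042-0.0016i)·(-0.4096+0.1398i)  (+0.0380-0.0199i)·(-0.0876+0.0000i)  (+0.2243-0.1556i)·(+0.4096+0.1398i)  (+0.6978-0.6249i)·(-0.2244-0.1734i)  (-0.1412+0.1621i)·(+0.0460+0.0697i)
Y_3^-2(R⁻¹ n̂) = -0.174009-0.012451i

Re=-0.1740 Im=-0.0125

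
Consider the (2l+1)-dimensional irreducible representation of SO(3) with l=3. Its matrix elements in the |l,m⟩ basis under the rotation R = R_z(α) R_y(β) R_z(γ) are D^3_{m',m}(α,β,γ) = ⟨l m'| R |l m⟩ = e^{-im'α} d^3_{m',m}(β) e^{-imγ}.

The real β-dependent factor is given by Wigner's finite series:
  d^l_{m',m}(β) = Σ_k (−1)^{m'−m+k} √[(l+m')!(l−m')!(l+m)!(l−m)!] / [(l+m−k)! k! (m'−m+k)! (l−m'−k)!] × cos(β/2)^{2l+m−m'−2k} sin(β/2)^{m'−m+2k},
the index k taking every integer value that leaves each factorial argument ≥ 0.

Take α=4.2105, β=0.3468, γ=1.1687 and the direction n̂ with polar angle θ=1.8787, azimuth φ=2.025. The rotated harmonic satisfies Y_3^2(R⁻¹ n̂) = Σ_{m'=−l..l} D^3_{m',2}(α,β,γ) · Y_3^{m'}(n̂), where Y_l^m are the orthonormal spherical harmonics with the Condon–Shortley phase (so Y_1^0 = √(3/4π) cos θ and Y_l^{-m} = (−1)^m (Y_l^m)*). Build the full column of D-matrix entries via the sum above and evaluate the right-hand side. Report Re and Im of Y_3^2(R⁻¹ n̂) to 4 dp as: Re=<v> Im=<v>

Re=-0.3693 Im=0.0645

Need the full column D^3_{m',2} for m'=−3..3 at α=4.2105, β=0.3468, γ=1.1687.
cos(β/2)=0.985004, sin(β/2)=0.172532
d^3_{-3,2}: single k=5 term ⇒ +0.000369;  D = -0.000238-0.000282i
d^3_{-2,2}: k∈[4..5] ⇒ +0.004299 -0.000026 = +0.004272;  D = +0.004187-0.000847i
d^3_{-1,2}: k∈[3..4] ⇒ +0.031042 -0.000476 = +0.030566;  D = -0.009100+0.029180i
d^3_{0,2}: k∈[2..3] ⇒ +0.153481 -0.004709 = +0.148772;  D = -0.103202-0.107156i
d^3_{1,2}: k∈[1..2] ⇒ +0.505895 -0.031042 = +0.474852;  D = +0.458312-0.124237i
d^3_{2,2}: k∈[0..1] ⇒ +0.913330 -0.140108 = +0.773222;  D = -0.181674+0.751576i
d^3_{3,2}: single k=0 term ⇒ -0.391864;  D = +0.289627+0.263958i
Y_3^{m'}(θ=1.8787,φ=2.025) and Σ D·Y over m':
  (-0.0002-0.0003i)·(+0.3533+0.0746i)  (+0.0042-0.0008i)·(+0.1730-0.2218i)  (-0.0091+0.0292i)·(+0.0731+0.1497i)  (-0.1032-0.1072i)·(+0.2873+0.0000i)  (+0.4583-0.1242i)·(-0.0731+0.1497i)  (-0.1817+0.7516i)·(+0.1730+0.2218i)  (+0.2896+0.2640i)·(-0.3533+0.0746i)
Y_3^2(R⁻¹ n̂) = -0.369253+0.064536i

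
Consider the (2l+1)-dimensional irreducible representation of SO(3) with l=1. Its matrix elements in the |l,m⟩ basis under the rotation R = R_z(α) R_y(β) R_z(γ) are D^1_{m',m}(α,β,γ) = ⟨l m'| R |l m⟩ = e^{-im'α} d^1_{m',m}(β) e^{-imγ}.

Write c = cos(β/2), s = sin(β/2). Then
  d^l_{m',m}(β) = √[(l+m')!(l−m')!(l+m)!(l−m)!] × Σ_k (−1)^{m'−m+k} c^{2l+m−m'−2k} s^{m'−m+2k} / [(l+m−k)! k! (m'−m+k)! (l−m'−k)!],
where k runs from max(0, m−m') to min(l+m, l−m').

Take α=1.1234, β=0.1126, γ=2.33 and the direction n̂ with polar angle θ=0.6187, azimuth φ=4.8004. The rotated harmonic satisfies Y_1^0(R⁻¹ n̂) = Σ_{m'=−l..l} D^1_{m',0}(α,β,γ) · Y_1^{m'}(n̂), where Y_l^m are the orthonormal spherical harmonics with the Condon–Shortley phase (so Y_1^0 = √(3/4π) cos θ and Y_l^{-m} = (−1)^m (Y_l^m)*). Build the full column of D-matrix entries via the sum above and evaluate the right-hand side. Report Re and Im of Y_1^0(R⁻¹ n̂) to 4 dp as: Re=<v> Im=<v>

Re=0.3681 Im=0.0000

Need the full column D^1_{m',0} for m'=−1..1 at α=1.1234, β=0.1126, γ=2.33.
cos(β/2)=0.998416, sin(β/2)=0.056270
d^1_{-1,0}: single k=1 term ⇒ +0.079452;  D = +0.034373+0.071632i
d^1_{0,0}: k∈[0..1] ⇒ +0.996834 -0.003166 = +0.993667;  D = +0.993667+0.000000i
d^1_{1,0}: single k=0 term ⇒ -0.079452;  D = -0.034373+0.071632i
Y_1^{m'}(θ=0.6187,φ=4.8004) and Σ D·Y over m':
  (+0.0344+0.0716i)·(+0.0176+0.1996i)  (+0.9937+0.0000i)·(+0.3980+0.0000i)  (-0.0344+0.0716i)·(-0.0176+0.1996i)
Y_1^0(R⁻¹ n̂) = +0.368126+0.000000i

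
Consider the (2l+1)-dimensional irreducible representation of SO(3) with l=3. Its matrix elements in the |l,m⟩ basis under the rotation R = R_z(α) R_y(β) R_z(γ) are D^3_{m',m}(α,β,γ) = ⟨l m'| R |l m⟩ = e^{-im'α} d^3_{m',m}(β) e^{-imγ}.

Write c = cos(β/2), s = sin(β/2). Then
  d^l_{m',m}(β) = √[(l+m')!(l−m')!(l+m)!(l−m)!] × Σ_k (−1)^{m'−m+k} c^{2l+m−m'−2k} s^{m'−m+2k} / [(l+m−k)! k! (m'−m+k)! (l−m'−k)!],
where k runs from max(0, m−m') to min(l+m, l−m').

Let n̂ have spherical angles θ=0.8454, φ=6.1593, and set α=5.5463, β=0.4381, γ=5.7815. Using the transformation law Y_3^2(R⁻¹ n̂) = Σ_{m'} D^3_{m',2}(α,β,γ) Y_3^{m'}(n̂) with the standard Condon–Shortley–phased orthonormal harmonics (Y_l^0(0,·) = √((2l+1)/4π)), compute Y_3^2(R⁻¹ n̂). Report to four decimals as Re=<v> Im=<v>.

Re=-0.2266 Im=0.0287

Need the full column D^3_{m',2} for m'=−3..3 at α=5.5463, β=0.4381, γ=5.7815.
cos(β/2)=0.976104, sin(β/2)=0.217302
d^3_{-3,2}: single k=5 term ⇒ +0.001158;  D = +0.000412-0.001083i
d^3_{-2,2}: k∈[4..5] ⇒ +0.010622 -0.000105 = +0.010517;  D = +0.009375-0.004767i
d^3_{-1,2}: k∈[3..4] ⇒ +0.060355 -0.001496 = +0.058859;  D = +0.056782+0.015500i
d^3_{0,2}: k∈[2..3] ⇒ +0.234787 -0.011636 = +0.223151;  D = +0.119935+0.188181i
d^3_{1,2}: k∈[1..2] ⇒ +0.608900 -0.060355 = +0.548545;  D = -0.092512+0.540687i
d^3_{2,2}: k∈[0..1] ⇒ +0.864923 -0.214331 = +0.650592;  D = -0.512182+0.401173i
d^3_{3,2}: single k=0 term ⇒ -0.471652;  D = +0.470415+0.034134i
Y_3^{m'}(θ=0.8454,φ=6.1593) and Σ D·Y over m':
  (+0.0004-0.0011i)·(+0.1628+0.0635i)  (+0.0094-0.0048i)·(+0.3680+0.0931i)  (+0.0568+0.0155i)·(+0.2881+0.0359i)  (+0.1199+0.1882i)·(-0.1979+0.0000i)  (-0.0925+0.5407i)·(-0.2881+0.0359i)  (-0.5122+0.4012i)·(+0.3680-0.0931i)  (+0.4704+0.0341i)·(-0.1628+0.0635i)
Y_3^2(R⁻¹ n̂) = -0.226553+0.028741i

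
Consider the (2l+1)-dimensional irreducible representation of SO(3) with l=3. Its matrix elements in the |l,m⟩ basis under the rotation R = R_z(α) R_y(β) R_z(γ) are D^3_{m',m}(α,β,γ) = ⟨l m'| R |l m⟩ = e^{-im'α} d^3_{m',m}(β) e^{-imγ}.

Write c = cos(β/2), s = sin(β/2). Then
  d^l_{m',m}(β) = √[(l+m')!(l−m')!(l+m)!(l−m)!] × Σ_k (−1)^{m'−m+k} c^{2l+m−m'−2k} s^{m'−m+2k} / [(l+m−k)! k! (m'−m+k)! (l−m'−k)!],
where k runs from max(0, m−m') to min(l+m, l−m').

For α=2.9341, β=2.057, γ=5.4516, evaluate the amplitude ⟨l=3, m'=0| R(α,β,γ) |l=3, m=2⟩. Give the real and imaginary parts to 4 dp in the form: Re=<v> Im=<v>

First d^3_{0,2}(β=2.057), then the phase factors e^{-i(0)α} and e^{-i(2)γ}:
c=cos(2.057/2)=0.516104, s=sin(2.057/2)=0.856526; N=√[6·6·120·1]=65.726707
k∈{2,3} keeps every argument non-negative
  k=2: (−1)^0·65.7267/(12)·0.5161^4·0.8565^2 = +0.285096
  k=3: (−1)^1·65.7267/(12)·0.5161^2·0.8565^4 = -0.785231
d^3_{0,2}(2.057) = +0.285096 -0.785231 = -0.500135
Attach z-rotation phases: D = e^{-i(0)(2.9341)}·(-0.500135)·e^{-i(2)(5.4516)} = +0.046134-0.498002i

Re=0.0461 Im=-0.4980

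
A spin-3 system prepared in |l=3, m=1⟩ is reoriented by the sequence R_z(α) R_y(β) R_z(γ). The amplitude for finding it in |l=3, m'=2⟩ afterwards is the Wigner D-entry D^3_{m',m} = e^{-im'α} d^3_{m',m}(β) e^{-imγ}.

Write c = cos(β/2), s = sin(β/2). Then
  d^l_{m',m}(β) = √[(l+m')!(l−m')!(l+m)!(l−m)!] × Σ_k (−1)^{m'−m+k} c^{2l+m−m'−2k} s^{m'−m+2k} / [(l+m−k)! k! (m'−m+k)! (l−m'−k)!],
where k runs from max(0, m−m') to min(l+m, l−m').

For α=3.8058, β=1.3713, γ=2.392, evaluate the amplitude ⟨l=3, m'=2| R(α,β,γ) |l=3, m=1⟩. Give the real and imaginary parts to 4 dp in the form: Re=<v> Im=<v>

D^3_{2,1}(3.8058,1.3713,2.392) = e^{-i·2·3.8058}·d^3_{2,1}(1.3713)·e^{-i·1·2.392}. Compute d first:
With c≡cos(β/2)=0.774008 and s≡sin(β/2)=0.633176, N=[120·1·24·2]^{1/2}=75.894664
Admissible k: 0..1 (factorial args all ≥0)
  k=0: (−1)^1·75.8947/(24)·0.7740^5·0.6332^1 = -0.556225
  k=1: (−1)^2·75.8947/(12)·0.7740^3·0.6332^3 = +0.744457
d^3_{2,1}(1.3713) = -0.556225 +0.744457 = +0.188231
D = (+0.240015-0.970769i)·(+0.188231)·(-0.731966-0.681341i) = -0.157570+0.102970i

Re=-0.1576 Im=0.1030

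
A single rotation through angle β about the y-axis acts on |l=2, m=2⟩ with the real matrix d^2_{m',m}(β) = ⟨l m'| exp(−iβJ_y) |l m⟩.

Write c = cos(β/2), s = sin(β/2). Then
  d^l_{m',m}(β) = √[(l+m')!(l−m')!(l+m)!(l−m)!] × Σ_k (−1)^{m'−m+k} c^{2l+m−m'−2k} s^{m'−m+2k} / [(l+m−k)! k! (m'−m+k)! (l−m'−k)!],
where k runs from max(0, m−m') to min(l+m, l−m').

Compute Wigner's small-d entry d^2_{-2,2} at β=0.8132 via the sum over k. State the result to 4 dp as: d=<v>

d^2_{-2,2}(β=0.8132) via Wigner's sum:
c=cos(0.8132/2)=0.918471, s=sin(0.8132/2)=0.395489; N=√[1·24·24·1]=24.000000
k: max(0,(2)−(-2))=4 … min(2+(2),2−(-2))=4
  k=4: (−1)^0·24.0000/(24)·0.9185^0·0.3955^4 = +0.024465
d^2_{-2,2}(0.8132) = +0.024465

d=0.0245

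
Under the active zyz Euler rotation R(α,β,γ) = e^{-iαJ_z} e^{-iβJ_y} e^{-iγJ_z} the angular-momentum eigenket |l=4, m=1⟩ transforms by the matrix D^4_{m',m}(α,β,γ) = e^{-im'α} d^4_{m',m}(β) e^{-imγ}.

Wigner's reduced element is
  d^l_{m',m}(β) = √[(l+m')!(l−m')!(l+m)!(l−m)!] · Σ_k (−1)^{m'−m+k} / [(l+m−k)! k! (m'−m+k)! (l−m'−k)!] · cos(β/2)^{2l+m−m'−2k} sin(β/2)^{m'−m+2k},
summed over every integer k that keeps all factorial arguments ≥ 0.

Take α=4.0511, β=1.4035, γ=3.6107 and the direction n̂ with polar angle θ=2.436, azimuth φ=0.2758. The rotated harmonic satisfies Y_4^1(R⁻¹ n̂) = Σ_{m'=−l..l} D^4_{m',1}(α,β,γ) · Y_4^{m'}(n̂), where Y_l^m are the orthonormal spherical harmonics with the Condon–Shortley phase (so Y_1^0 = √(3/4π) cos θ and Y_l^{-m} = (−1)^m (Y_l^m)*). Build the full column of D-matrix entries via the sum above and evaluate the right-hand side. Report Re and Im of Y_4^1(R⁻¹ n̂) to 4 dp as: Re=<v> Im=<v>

Re=0.0266 Im=0.0015

Need the full column D^4_{m',1} for m'=−4..4 at α=4.0511, β=1.4035, γ=3.6107.
cos(β/2)=0.763714, sin(β/2)=0.645555
d^4_{-4,1}: single k=5 term ⇒ +0.373725;  D = +0.373586+0.010212i
d^4_{-3,1}: k∈[4..5] ⇒ +0.781582 -0.335067 = +0.446515;  D = -0.283748+0.344766i
d^4_{-2,1}: k∈[3..5] ⇒ +0.988480 -1.059412 +0.151391 = +0.080459;  D = -0.017628-0.078504i
d^4_{-1,1}: k∈[2..5] ⇒ +0.826894 -1.772462 +0.633217 -0.030162 = -0.342513;  D = -0.309831-0.146014i
d^4_{0,1}: k∈[1..4] ⇒ +0.437484 -1.875509 +1.340061 -0.159580 = -0.257543;  D = +0.229722-0.116433i
d^4_{1,1}: k∈[0..3] ⇒ +0.115730 -1.240341 +1.772462 -0.422145 = +0.225705;  D = +0.043110-0.221550i
d^4_{2,1}: k∈[0..2] ⇒ -0.415034 +1.482720 -0.706274 = +0.361412;  D = +0.237582+0.272348i
d^4_{3,1}: k∈[0..1] ⇒ +0.656327 -0.781582 = -0.125255;  D = +0.125059-0.007015i
d^4_{4,1}: single k=0 term ⇒ -0.523054;  D = -0.297602+0.430138i
Y_4^{m'}(θ=2.436,φ=0.2758) and Σ D·Y over m':
  (+0.3736+0.0102i)·(+0.0353-0.0699i)  (-0.2837+0.3448i)·(-0.1759+0.1913i)  (-0.0176-0.0785i)·(+0.3662-0.2253i)  (-0.3098-0.1460i)·(-0.2374+0.0672i)  (+0.2297-0.1164i)·(-0.2784+0.0000i)  (+0.0431-0.2216i)·(+0.2374+0.0672i)  (+0.2376+0.2723i)·(+0.3662+0.2253i)  (+0.1251-0.0070i)·(+0.1759+0.1913i)  (-0.2976+0.4301i)·(+0.0353+0.0699i)
Y_4^1(R⁻¹ n̂) = +0.026631+0.001479i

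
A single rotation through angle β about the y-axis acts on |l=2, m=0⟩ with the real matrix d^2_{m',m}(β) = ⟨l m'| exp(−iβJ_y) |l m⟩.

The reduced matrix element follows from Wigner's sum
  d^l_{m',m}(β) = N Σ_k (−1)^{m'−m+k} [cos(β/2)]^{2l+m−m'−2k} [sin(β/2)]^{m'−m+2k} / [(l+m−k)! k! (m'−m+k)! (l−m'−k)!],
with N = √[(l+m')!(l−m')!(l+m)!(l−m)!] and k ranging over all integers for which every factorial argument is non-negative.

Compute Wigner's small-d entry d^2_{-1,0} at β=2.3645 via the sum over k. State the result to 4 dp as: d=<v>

d=-0.6123

d^2_{-1,0}(β=2.3645) via Wigner's sum:
c=cos(2.3645/2)=0.378843, s=sin(2.3645/2)=0.925461; N=√[1·6·2·2]=4.898979
Admissible k: 1..2 (factorial args all ≥0)
  k=1: (−1)^0·4.8990/(2)·0.3788^3·0.9255^1 = +0.123257
  k=2: (−1)^1·4.8990/(2)·0.3788^1·0.9255^3 = -0.735545
d^2_{-1,0}(2.3645) = +0.123257 -0.735545 = -0.612288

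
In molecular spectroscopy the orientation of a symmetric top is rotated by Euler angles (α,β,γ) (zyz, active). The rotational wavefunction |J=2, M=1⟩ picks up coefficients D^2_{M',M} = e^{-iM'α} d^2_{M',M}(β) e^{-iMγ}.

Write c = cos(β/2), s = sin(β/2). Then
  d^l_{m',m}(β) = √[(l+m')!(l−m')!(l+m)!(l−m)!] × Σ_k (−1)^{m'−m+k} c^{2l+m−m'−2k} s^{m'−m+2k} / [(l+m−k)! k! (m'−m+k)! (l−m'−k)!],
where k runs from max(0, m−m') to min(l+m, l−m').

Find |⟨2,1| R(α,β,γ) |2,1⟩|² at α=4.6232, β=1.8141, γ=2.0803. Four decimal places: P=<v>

D^2_{1,1}(4.6232,1.8141,2.0803) = e^{-i·1·4.6232}·d^2_{1,1}(1.8141)·e^{-i·1·2.0803}. Compute d first:
With c≡cos(β/2)=0.616072 and s≡sin(β/2)=0.787690, N=[6·1·6·1]^{1/2}=6.000000
k∈{0,1} keeps every argument non-negative
  k=0: (−1)^0·6.0000/(6)·0.6161^4·0.7877^0 = +0.144054
  k=1: (−1)^1·6.0000/(2)·0.6161^2·0.7877^2 = -0.706472
d^2_{1,1}(1.8141) = +0.144054 -0.706472 = -0.562417
|D^2_{1,1}|² = |d^2_{1,1}(β)|² = (-0.562417)² = 0.316313 (the z-rotation phases have unit modulus)

P=0.3163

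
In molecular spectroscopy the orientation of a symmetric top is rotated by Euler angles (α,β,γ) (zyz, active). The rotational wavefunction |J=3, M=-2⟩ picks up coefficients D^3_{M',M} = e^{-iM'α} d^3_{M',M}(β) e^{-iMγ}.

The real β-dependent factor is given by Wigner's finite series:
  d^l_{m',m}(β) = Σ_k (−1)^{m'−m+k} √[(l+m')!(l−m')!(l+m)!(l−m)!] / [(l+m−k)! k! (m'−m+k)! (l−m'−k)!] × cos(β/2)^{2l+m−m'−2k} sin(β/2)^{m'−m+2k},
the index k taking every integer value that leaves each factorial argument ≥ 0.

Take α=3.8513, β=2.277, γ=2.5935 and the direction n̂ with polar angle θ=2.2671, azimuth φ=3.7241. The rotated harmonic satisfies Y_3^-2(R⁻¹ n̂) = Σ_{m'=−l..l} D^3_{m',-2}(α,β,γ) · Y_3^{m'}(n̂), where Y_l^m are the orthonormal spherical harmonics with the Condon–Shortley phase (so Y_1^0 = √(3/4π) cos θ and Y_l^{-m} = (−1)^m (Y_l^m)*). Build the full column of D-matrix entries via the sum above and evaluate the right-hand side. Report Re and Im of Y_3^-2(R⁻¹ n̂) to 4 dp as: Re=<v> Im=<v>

Re=-0.0054 Im=0.0080

Need the full column D^3_{m',-2} for m'=−3..3 at α=3.8513, β=2.277, γ=2.5935.
cos(β/2)=0.418957, sin(β/2)=0.908006
d^3_{-3,-2}: single k=1 term ⇒ +0.028709;  D = -0.014707-0.024655i
d^3_{-2,-2}: k∈[0..1] ⇒ +0.005408 -0.127006 = -0.121599;  D = -0.115302-0.038623i
d^3_{-1,-2}: k∈[0..1] ⇒ -0.037063 +0.348181 = +0.311118;  D = -0.288171+0.117269i
d^3_{0,-2}: k∈[0..1] ⇒ +0.139128 -0.653513 = -0.514385;  D = -0.235070+0.457530i
d^3_{1,-2}: k∈[0..1] ⇒ -0.348181 +0.817736 = +0.469556;  D = +0.109377+0.456639i
d^3_{2,-2}: k∈[0..1] ⇒ +0.596573 -0.560444 = +0.036129;  D = -0.029278-0.021168i
d^3_{3,-2}: single k=0 term ⇒ -0.633416;  D = -0.631197+0.052964i
Y_3^{m'}(θ=2.2671,φ=3.7241) and Σ D·Y over m':
  (-0.0147-0.0247i)·(+0.0331+0.1855i)  (-0.1153-0.0386i)·(-0.1523+0.3545i)  (-0.2882+0.1173i)·(-0.2188+0.1442i)  (-0.2351+0.4575i)·(+0.2257+0.0000i)  (+0.1094+0.4566i)·(+0.2188+0.1442i)  (-0.0293-0.0212i)·(-0.1523-0.3545i)  (-0.6312+0.0530i)·(-0.0331+0.1855i)
Y_3^-2(R⁻¹ n̂) = -0.005422+0.008007i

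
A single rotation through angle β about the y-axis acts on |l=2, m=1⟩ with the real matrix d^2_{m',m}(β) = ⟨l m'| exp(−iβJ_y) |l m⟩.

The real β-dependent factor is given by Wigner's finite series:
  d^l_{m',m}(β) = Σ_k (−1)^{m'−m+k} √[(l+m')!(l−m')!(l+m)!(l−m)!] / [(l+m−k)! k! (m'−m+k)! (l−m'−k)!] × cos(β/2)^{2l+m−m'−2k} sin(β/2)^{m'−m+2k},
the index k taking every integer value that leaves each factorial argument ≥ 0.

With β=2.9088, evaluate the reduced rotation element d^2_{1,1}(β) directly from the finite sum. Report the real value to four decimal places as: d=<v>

d^2_{1,1}(β=2.9088) via Wigner's sum:
With c≡cos(β/2)=0.116134 and s≡sin(β/2)=0.993234, N=[6·1·6·1]^{1/2}=6.000000
Admissible k: 0..1 (factorial args all ≥0)
  k=0: (−1)^0·6.0000/(6)·0.1161^4·0.9932^0 = +0.000182
  k=1: (−1)^1·6.0000/(2)·0.1161^2·0.9932^2 = -0.039915
d^2_{1,1}(2.9088) = +0.000182 -0.039915 = -0.039733

d=-0.0397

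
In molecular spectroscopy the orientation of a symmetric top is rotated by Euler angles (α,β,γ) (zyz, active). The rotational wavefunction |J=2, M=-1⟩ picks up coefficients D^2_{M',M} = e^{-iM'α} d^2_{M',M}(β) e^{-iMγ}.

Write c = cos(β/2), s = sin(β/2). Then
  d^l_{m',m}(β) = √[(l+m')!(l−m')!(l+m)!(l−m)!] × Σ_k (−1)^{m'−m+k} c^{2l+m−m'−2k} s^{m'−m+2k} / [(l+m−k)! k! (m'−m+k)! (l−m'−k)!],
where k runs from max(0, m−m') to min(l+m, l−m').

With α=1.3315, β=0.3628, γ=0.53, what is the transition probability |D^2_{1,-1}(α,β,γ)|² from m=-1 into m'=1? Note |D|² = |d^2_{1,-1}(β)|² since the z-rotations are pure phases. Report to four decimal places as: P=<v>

First d^2_{1,-1}(β=0.3628), then the phase factors e^{-i(1)α} and e^{-i(-1)γ}:
c=cos(0.3628/2)=0.983592, s=sin(0.3628/2)=0.180407; N=√[6·1·1·6]=6.000000
k: max(0,(-1)−(1))=0 … min(2+(-1),2−(1))=1
  k=0: (−1)^2·6.0000/(2)·0.9836^2·0.1804^2 = +0.094462
  k=1: (−1)^3·6.0000/(6)·0.9836^0·0.1804^4 = -0.001059
d^2_{1,-1}(0.3628) = +0.094462 -0.001059 = +0.093403
|D^2_{1,-1}|² = |d^2_{1,-1}(β)|² = (+0.093403)² = 0.008724 (the z-rotation phases have unit modulus)

P=0.0087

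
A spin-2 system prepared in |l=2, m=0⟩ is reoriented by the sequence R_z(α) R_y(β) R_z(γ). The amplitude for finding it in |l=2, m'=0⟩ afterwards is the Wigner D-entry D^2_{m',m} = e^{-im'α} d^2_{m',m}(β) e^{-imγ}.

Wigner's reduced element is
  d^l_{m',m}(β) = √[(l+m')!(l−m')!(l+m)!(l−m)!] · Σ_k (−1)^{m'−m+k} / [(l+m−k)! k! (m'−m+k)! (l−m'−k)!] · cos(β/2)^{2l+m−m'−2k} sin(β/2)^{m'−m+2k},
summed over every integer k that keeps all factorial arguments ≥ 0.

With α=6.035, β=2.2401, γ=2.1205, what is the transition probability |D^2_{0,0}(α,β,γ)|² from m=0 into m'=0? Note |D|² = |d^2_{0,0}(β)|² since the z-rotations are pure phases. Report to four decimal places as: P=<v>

P=0.0060

First d^2_{0,0}(β=2.2401), then the phase factors e^{-i(0)α} and e^{-i(0)γ}:
Half-angle: c=0.435637, s=0.900122. N=√(2·2·2·2)=4.000000
k∈{0,1,2} keeps every argument non-negative
  k=0: (−1)^0·4.0000/(4)·0.4356^4·0.9001^0 = +0.036016
  k=1: (−1)^1·4.0000/(1)·0.4356^2·0.9001^2 = -0.615054
  k=2: (−1)^2·4.0000/(4)·0.4356^0·0.9001^4 = +0.656456
d^2_{0,0}(2.2401) = +0.036016 -0.615054 +0.656456 = +0.077419
|D^2_{0,0}|² = |d^2_{0,0}(β)|² = (+0.077419)² = 0.005994 (the z-rotation phases have unit modulus)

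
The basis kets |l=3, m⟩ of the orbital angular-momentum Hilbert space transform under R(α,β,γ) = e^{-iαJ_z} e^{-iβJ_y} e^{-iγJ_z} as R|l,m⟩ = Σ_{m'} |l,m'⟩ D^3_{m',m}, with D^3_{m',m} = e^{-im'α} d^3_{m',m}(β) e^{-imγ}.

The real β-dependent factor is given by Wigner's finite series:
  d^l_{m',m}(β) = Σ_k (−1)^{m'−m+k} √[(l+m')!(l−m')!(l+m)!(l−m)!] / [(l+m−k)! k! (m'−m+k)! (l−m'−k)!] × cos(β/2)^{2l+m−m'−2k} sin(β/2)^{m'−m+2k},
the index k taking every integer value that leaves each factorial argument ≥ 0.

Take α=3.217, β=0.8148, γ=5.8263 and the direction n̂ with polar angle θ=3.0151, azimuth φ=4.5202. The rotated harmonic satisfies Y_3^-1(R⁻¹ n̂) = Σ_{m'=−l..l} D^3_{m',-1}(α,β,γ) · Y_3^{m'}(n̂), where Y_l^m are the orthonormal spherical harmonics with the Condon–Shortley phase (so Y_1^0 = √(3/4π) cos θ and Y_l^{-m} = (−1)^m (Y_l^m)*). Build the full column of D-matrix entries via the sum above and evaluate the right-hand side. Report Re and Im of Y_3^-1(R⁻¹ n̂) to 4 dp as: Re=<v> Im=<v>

Re=0.2291 Im=-0.1632

Need the full column D^3_{m',-1} for m'=−3..3 at α=3.217, β=0.8148, γ=5.8263.
cos(β/2)=0.918154, sin(β/2)=0.396223
d^3_{-3,-1}: single k=2 term ⇒ +0.432104;  D = -0.420660+0.098789i
d^3_{-2,-1}: k∈[1..2] ⇒ +0.817557 -0.304507 = +0.513050;  D = +0.489206-0.154589i
d^3_{-1,-1}: k∈[0..2] ⇒ +0.599092 -0.892550 +0.124665 = -0.168794;  D = +0.156660-0.062841i
d^3_{0,-1}: k∈[0..2] ⇒ -0.895589 +0.500356 -0.031060 = -0.426293;  D = -0.382569+0.188061i
d^3_{1,-1}: k∈[0..2] ⇒ +0.669413 -0.166219 +0.003869 = +0.507063;  D = -0.436908+0.257339i
d^3_{2,-1}: k∈[0..1] ⇒ -0.304507 +0.028354 = -0.276153;  D = -0.226711+0.157678i
d^3_{3,-1}: single k=0 term ⇒ +0.080471;  D = -0.062414+0.050794i
Y_3^{m'}(θ=3.0151,φ=4.5202) and Σ D·Y over m':
  (-0.4207+0.0988i)·(+0.0005-0.0007i)  (+0.4892-0.1546i)·(+0.0150+0.0061i)  (+0.1567-0.0628i)·(-0.0305+0.1569i)  (-0.3826+0.1881i)·(-0.7109+0.0000i)  (-0.4369+0.2573i)·(+0.0305+0.1569i)  (-0.2267+0.1577i)·(+0.0150-0.0061i)  (-0.0624+0.0508i)·(-0.0005-0.0007i)
Y_3^-1(R⁻¹ n̂) = +0.229099-0.163154i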